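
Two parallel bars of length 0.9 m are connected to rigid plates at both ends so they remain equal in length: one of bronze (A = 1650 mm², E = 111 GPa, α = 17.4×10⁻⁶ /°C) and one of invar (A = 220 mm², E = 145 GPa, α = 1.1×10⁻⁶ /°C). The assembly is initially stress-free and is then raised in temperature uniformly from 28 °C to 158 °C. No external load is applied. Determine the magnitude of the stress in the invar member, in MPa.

σ ≈ 262 MPa (tensile)

Both members must finish at the same length. With the larger α, the bronze tends to over-expand; the plates restrain it, putting the bronze in compression and the invar in tension. With no external load the two internal forces are equal and opposite, magnitude P.
Compatibility of the two members (thermal + elastic change equal): (α₁ − α₂)ΔT = P·[1/(A₁E₁) + 1/(A₂E₂)].
|α₁ − α₂|·ΔT = 16.3×10⁻⁶ × 130 = 0.002119.
1/(A₁E₁) + 1/(A₂E₂) = 1/(1650×111×10³) + 1/(220×145×10³) = 3.681×10⁻⁸ N⁻¹.
So P = 0.002119 / 3.681×10⁻⁸ = 57.57 kN.
σ_{invar} = P/A₂ = 57570/220 = 261.7 MPa, tensile.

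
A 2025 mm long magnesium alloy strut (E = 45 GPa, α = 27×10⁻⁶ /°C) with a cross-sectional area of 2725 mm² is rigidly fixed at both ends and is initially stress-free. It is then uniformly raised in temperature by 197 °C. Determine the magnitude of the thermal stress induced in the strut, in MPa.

Because both ends are immovable the net strain is zero, and the suppressed thermal strain is αΔT = 27×10⁻⁶ × 197 = 5319×10⁻⁶.
The stress required to suppress this strain is σ = Eε = 45×10³ × 5319×10⁻⁶ = 239.4 MPa, compressive since the strut is trying to expand.

σ ≈ 239 MPa (compressive)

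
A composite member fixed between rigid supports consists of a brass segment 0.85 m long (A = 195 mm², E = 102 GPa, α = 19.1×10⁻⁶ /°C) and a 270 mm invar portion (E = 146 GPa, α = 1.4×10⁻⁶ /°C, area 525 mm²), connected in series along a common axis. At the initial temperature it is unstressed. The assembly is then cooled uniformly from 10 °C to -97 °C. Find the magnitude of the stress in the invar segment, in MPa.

σ ≈ 73.2 MPa (tensile)

Free thermal contraction of the whole bar: Σ αᵢΔT Lᵢ = 19.1×10⁻⁶×107×850 + 1.4×10⁻⁶×107×270 = 1.778 mm.
The walls prevent any net length change, so an axial force P (same in every segment) develops. Compatibility: P · Σ Lᵢ/(AᵢEᵢ) = δ_free.
The series flexibility is Σ Lᵢ/(AᵢEᵢ) = 850/(195×102×10³) + 270/(525×146×10³) = 4.626×10⁻⁵ mm/N.
Hence P = δ_free / Σ(L/AE) = 1.778/4.626×10⁻⁵ = 38.43 kN (tensile).
σ_{invar} = P / A = 38430 / 525 = 73.2 MPa.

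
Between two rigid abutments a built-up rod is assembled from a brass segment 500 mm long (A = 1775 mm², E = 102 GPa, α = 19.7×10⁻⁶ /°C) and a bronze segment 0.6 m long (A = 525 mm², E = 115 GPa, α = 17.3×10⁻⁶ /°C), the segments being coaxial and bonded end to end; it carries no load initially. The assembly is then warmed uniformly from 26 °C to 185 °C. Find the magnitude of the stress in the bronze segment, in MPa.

Free thermal expansion of the whole bar: Σ αᵢΔT Lᵢ = 19.7×10⁻⁶×159×500 + 17.3×10⁻⁶×159×600 = 3.217 mm.
Since the ends are fixed, an axial force P builds up, equal in every segment, with P · Σ Lᵢ/(AᵢEᵢ) = δ_free.
Σ Lᵢ/(AᵢEᵢ) = 500/(1775×102×10³) + 600/(525×115×10³) = 1.27×10⁻⁵ mm/N.
Hence P = δ_free / Σ(L/AE) = 3.217/1.27×10⁻⁵ = 253.3 kN (compressive).
σ_{bronze} = P / A = 253300 / 525 = 482.4 MPa.

σ ≈ 482 MPa (compressive)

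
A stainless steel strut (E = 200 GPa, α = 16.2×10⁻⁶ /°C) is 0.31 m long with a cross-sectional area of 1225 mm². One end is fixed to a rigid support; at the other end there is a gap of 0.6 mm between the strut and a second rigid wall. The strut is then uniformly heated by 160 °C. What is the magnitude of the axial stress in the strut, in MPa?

σ ≈ 131 MPa (compressive)

If the wall were absent the strut would grow by αΔT L = 16.2×10⁻⁶ × 160 × 310 = 0.8035 mm.
This exceeds the 0.6 mm gap, so the wall pushes back. The portion of expansion that must be recovered elastically is δ_free − gap = 0.8035 − 0.6 = 0.2035 mm.
That suppressed elongation corresponds to σ = E·Δ/L = 200×10³ × 0.2035/310 = 131.3 MPa.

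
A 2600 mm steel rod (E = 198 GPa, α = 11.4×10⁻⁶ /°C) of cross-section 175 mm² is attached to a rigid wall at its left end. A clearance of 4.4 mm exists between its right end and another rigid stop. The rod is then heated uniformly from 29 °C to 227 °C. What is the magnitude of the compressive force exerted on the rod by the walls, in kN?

Free thermal elongation = αΔT L = 11.4×10⁻⁶ × 198 × 2600 = 5.869 mm.
This exceeds the 4.4 mm gap, so the wall pushes back. The portion of expansion that must be recovered elastically is δ_free − gap = 5.869 − 4.4 = 1.469 mm.
So σ = E(δ_free − g)/L = 198×10³ × 1.469/2600 = 111.8 MPa.
Force on the wall = σA = 111.8 × 175 mm² = 19.57 kN.

P ≈ 19.6 kN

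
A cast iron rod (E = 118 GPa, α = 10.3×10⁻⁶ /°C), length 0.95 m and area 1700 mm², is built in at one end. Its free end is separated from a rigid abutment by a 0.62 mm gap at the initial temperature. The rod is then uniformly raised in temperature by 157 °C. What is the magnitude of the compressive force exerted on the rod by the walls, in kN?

If the wall were absent the rod would grow by αΔT L = 10.3×10⁻⁶ × 157 × 950 = 1.536 mm.
The gap closes (δ_free > 0.62 mm) and the wall then resists a further 1.536 − 0.62 = 0.9162 mm of expansion.
So σ = E(δ_free − g)/L = 118×10³ × 0.9162/950 = 113.8 MPa.
Force on the wall = σA = 113.8 × 1700 mm² = 193.5 kN.

P ≈ 193 kN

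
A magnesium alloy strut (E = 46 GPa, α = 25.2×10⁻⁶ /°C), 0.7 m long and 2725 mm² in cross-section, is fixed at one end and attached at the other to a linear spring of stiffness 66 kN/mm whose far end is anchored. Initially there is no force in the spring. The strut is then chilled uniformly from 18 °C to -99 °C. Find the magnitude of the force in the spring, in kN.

If the spring were absent the strut would shorten by αΔT L = 25.2×10⁻⁶ × 117 × 700 = 2.064 mm.
Let P be the tensile force in the spring. The strut extends elastically by PL/(AE) and the spring stretches by P/k; together these equal δ_free.
P [ L/(AE) + 1/k ] = δ_free → P [ 700/(2725×46×10³) + 1/(66×10³) ] = 2.064.
P = 2.064 / 2.074×10⁻⁵ = 99530 N.

P ≈ 99.5 kN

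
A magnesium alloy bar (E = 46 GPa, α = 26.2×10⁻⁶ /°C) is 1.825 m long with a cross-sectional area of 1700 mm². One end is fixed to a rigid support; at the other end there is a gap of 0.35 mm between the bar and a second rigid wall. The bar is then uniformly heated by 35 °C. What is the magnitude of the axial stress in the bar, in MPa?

Unrestrained expansion: δ_free = αΔT L = 26.2×10⁻⁶ × 35 × 1825 = 1.674 mm.
After closing the 0.35 mm clearance, 1.674 − 0.35 = 1.324 mm of expansion remains to be suppressed by the wall.
That suppressed elongation corresponds to σ = E·Δ/L = 46×10³ × 1.324/1825 = 33.36 MPa.

σ ≈ 33.4 MPa (compressive)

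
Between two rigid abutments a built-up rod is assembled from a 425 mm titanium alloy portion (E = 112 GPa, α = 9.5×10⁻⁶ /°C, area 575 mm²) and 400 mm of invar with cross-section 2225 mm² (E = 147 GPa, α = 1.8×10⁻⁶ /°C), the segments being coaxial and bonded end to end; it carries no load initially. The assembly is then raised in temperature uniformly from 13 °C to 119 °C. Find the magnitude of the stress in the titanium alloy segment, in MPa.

With the walls removed the bar would change length by δ_free = Σ αᵢΔT Lᵢ = 9.5×10⁻⁶×106×425 + 1.8×10⁻⁶×106×400 = 0.5043 mm.
Since the ends are fixed, an axial force P builds up, equal in every segment, with P · Σ Lᵢ/(AᵢEᵢ) = δ_free.
The series flexibility is Σ Lᵢ/(AᵢEᵢ) = 425/(575×112×10³) + 400/(2225×147×10³) = 7.822×10⁻⁶ mm/N.
Hence P = δ_free / Σ(L/AE) = 0.5043/7.822×10⁻⁶ = 64.47 kN (compressive).
σ_{titanium alloy} = P / A = 64470 / 575 = 112.1 MPa.

σ ≈ 112 MPa (compressive)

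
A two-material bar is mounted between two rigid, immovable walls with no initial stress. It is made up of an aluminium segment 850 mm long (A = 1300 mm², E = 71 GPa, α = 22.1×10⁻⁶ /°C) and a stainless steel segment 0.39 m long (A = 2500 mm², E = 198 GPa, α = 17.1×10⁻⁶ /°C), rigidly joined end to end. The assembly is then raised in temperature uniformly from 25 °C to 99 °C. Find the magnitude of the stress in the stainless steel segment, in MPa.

With the walls removed the bar would change length by δ_free = Σ αᵢΔT Lᵢ = 22.1×10⁻⁶×74×850 + 17.1×10⁻⁶×74×390 = 1.884 mm.
The rigid supports impose zero overall length change; the single axial force P common to all segments must satisfy P Σ Lᵢ/(AᵢEᵢ) = δ_free.
The series flexibility is Σ Lᵢ/(AᵢEᵢ) = 850/(1300×71×10³) + 390/(2500×198×10³) = 9.997×10⁻⁶ mm/N.
Hence P = δ_free / Σ(L/AE) = 1.884/9.997×10⁻⁶ = 188.4 kN (compressive).
σ_{stainless steel} = P / A = 188400 / 2500 = 75.37 MPa.

σ ≈ 75.4 MPa (compressive)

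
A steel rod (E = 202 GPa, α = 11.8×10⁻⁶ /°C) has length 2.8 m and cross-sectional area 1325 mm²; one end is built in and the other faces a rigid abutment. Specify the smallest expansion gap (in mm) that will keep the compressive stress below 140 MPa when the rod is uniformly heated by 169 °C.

Free expansion if unrestrained: δ_free = αΔT L = 11.8×10⁻⁶ × 169 × 2800 = 5.584 mm.
At the allowable stress the elastic shortening the wall may impose is σL/E = 140 × 2800 / (202×10³) = 1.941 mm.
So the gap has to take up the difference, g_min = δ_free − σL/E = 5.584 − 1.941 = 3.643 mm.

g ≈ 3.64 mm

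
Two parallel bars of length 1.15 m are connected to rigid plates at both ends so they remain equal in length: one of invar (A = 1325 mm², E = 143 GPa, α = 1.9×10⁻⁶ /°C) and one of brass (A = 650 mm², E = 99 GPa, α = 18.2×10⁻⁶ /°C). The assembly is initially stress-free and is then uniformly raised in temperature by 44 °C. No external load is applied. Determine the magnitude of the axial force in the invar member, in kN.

Equilibrium of a rigid end plate with no external load gives equal and opposite internal forces ±P in the two members. Since α_{brass} > α_{invar}, heating drives the brass into compression and the invar into tension.
Equating the net (thermal + elastic) strains gives |α₁ − α₂|·ΔT = P·[1/(A₁E₁) + 1/(A₂E₂)].
|α₁ − α₂|·ΔT = 16.3×10⁻⁶ × 44 = 0.0007172.
1/(A₁E₁) + 1/(A₂E₂) = 1/(1325×143×10³) + 1/(650×99×10³) = 2.082×10⁻⁸ N⁻¹.
So P = 0.0007172 / 2.082×10⁻⁸ = 34.45 kN.

P ≈ 34.5 kN (tensile in the invar)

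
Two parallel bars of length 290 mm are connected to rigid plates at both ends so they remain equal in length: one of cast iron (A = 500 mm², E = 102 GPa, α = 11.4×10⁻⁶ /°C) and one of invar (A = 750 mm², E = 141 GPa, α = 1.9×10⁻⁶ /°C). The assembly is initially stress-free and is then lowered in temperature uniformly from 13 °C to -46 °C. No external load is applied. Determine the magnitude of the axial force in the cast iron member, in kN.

The cast iron has the larger α, so on cooling it would change length more than the invar if both were free. The rigid plates force a common final length, so the cast iron is put into tension and the invar into compression, with equal and opposite forces P (no external load).
Compatibility of the two members (thermal + elastic change equal): (α₁ − α₂)ΔT = P·[1/(A₁E₁) + 1/(A₂E₂)].
|α₁ − α₂|·ΔT = 9.5×10⁻⁶ × 59 = 0.0005605.
1/(A₁E₁) + 1/(A₂E₂) = 1/(500×102×10³) + 1/(750×141×10³) = 2.906×10⁻⁸ N⁻¹.
P = 0.0005605 / 2.906×10⁻⁸ = 19280 N = 19.28 kN.

P ≈ 19.3 kN (tensile in the cast iron)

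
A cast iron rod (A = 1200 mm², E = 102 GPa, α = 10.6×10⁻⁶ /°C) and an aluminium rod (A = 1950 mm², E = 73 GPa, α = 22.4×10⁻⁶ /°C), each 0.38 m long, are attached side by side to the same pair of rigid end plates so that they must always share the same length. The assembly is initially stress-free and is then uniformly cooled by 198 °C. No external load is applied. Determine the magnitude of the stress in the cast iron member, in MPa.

The aluminium has the larger α, so on cooling it would change length more than the cast iron if both were free. The rigid plates force a common final length, so the aluminium is put into tension and the cast iron into compression, with equal and opposite forces P (no external load).
Setting the final lengths equal and cancelling L: (α₁ − α₂)ΔT = P/(A₁E₁) + P/(A₂E₂).
|α₁ − α₂|·ΔT = 11.8×10⁻⁶ × 198 = 0.002336.
1/(A₁E₁) + 1/(A₂E₂) = 1/(1200×102×10³) + 1/(1950×73×10³) = 1.519×10⁻⁸ N⁻¹.
P = 0.002336 / 1.519×10⁻⁸ = 153800 N = 153.8 kN.
σ_{cast iron} = P/A₁ = 153800/1200 = 128.1 MPa, compressive.

σ ≈ 128 MPa (compressive)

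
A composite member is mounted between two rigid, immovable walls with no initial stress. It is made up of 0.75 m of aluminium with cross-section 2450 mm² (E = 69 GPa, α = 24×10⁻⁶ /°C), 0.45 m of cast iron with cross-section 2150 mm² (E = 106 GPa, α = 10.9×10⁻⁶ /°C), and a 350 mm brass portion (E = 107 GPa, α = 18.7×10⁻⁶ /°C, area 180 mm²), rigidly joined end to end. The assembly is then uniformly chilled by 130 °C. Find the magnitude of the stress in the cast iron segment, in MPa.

Free thermal contraction of the whole bar: Σ αᵢΔT Lᵢ = 24×10⁻⁶×130×750 + 10.9×10⁻⁶×130×450 + 18.7×10⁻⁶×130×350 = 3.829 mm.
The walls prevent any net length change, so an axial force P (same in every segment) develops. Compatibility: P · Σ Lᵢ/(AᵢEᵢ) = δ_free.
Σ Lᵢ/(AᵢEᵢ) = 750/(2450×69×10³) + 450/(2150×106×10³) + 350/(180×107×10³) = 2.458×10⁻⁵ mm/N.
P = 3.829 / 2.458×10⁻⁵ = 155700 N = 155.7 kN, tensile.
σ_{cast iron} = P / A = 155700 / 2150 = 72.43 MPa.

σ ≈ 72.4 MPa (tensile)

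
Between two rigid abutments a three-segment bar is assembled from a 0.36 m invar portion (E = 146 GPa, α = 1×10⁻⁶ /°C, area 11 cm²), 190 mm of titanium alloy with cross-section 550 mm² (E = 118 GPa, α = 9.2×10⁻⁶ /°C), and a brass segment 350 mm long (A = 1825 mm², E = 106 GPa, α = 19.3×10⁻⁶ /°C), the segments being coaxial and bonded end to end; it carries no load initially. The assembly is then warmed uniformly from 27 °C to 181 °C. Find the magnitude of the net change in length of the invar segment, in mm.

With the walls removed the bar would change length by δ_free = Σ αᵢΔT Lᵢ = 1×10⁻⁶×154×360 + 9.2×10⁻⁶×154×190 + 19.3×10⁻⁶×154×350 = 1.365 mm.
The rigid supports impose zero overall length change; the single axial force P common to all segments must satisfy P Σ Lᵢ/(AᵢEᵢ) = δ_free.
Σ Lᵢ/(AᵢEᵢ) = 360/(1100×146×10³) + 190/(550×118×10³) + 350/(1825×106×10³) = 6.978×10⁻⁶ mm/N.
Hence P = δ_free / Σ(L/AE) = 1.365/6.978×10⁻⁶ = 195.6 kN (compressive).
For the invar segment, free thermal change = 1×10⁻⁶×154×360 = 0.05544 mm and elastic change from P = 195600×360/(1100×146×10³) = 0.4384 mm; these oppose, so the net change is 0.383 mm (segment shortens).

|ΔL| ≈ 0.383 mm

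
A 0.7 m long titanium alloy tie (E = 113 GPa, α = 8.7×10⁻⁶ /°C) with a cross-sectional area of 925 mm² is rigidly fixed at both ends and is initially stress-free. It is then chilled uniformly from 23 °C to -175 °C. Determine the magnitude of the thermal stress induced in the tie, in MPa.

σ ≈ 195 MPa (tensile)

Because both ends are immovable the net strain is zero, and the suppressed thermal strain is αΔT = 8.7×10⁻⁶ × 198 = 1722.6×10⁻⁶.
σ = EαΔT = 113×10³ × 8.7×10⁻⁶ × 198 = 194.7 MPa (tensile; the tie is trying to contract).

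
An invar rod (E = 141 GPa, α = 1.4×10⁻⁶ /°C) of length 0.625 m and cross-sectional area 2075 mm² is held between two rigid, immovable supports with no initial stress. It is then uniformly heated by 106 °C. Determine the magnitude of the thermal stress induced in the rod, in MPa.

σ ≈ 20.9 MPa (compressive)

Because both ends are immovable the net strain is zero, and the suppressed thermal strain is αΔT = 1.4×10⁻⁶ × 106 = 148.4×10⁻⁶.
Hence σ = E·αΔT = 141×10³ × 148.4×10⁻⁶ = 20.92 MPa, compressive.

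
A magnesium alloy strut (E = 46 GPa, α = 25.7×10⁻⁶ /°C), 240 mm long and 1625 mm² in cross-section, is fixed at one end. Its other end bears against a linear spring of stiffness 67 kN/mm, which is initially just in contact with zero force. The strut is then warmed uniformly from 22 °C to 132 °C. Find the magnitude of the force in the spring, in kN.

P ≈ 37.4 kN

If the spring were absent the strut would lengthen by αΔT L = 25.7×10⁻⁶ × 110 × 240 = 0.6785 mm.
With a force P in the spring, the elastic change of the strut is PL/(AE) and that of the spring is P/k; compatibility requires their sum to equal δ_free.
So P = δ_free / [L/(AE) + 1/k] = 0.6785 / [ 240/(1625×46×10³) + 1/(67×10³) ].
P = 0.6785 / 1.814×10⁻⁵ = 37410 N.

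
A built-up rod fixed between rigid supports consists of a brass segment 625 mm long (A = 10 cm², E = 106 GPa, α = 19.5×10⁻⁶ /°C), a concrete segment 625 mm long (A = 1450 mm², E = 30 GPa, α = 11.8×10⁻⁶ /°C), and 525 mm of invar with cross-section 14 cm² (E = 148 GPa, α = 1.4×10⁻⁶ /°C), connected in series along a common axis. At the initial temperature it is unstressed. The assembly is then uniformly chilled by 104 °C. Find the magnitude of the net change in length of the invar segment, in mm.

If the supports were absent, the total length change would be Σ αᵢΔT Lᵢ = 19.5×10⁻⁶×104×625 + 11.8×10⁻⁶×104×625 + 1.4×10⁻⁶×104×525 = 2.111 mm.
The rigid supports impose zero overall length change; the single axial force P common to all segments must satisfy P Σ Lᵢ/(AᵢEᵢ) = δ_free.
Σ Lᵢ/(AᵢEᵢ) = 625/(1000×106×10³) + 625/(1450×30×10³) + 525/(1400×148×10³) = 2.28×10⁻⁵ mm/N.
P = 2.111 / 2.28×10⁻⁵ = 92590 N = 92.59 kN, tensile.
For the invar segment, free thermal change = 1.4×10⁻⁶×104×525 = 0.07644 mm and elastic change from P = 92590×525/(1400×148×10³) = 0.2346 mm; these oppose, so the net change is 0.158 mm (segment lengthens).

|ΔL| ≈ 0.158 mm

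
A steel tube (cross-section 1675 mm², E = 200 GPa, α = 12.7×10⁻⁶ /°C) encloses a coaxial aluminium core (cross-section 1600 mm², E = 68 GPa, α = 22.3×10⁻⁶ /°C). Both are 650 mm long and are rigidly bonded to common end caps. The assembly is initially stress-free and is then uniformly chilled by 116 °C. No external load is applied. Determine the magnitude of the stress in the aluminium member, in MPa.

σ ≈ 57.2 MPa (tensile)

The aluminium has the larger α, so on cooling it would change length more than the steel if both were free. The rigid plates force a common final length, so the aluminium is put into tension and the steel into compression, with equal and opposite forces P (no external load).
Compatibility of the two members (thermal + elastic change equal): (α₁ − α₂)ΔT = P·[1/(A₁E₁) + 1/(A₂E₂)].
|α₁ − α₂|·ΔT = 9.6×10⁻⁶ × 116 = 0.001114.
1/(A₁E₁) + 1/(A₂E₂) = 1/(1675×200×10³) + 1/(1600×68×10³) = 1.218×10⁻⁸ N⁻¹.
So P = 0.001114 / 1.218×10⁻⁸ = 91.46 kN.
σ_{aluminium} = P/A₂ = 91460/1600 = 57.16 MPa, tensile.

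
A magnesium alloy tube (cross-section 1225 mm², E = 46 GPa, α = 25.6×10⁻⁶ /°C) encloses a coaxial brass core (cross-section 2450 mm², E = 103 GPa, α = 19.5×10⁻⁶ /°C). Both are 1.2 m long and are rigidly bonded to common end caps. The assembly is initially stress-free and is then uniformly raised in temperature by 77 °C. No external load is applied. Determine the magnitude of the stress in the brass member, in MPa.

σ ≈ 8.83 MPa (tensile)

Equilibrium of a rigid end plate with no external load gives equal and opposite internal forces ±P in the two members. Since α_{magnesium alloy} > α_{brass}, heating drives the magnesium alloy into compression and the brass into tension.
Equating the net (thermal + elastic) strains gives |α₁ − α₂|·ΔT = P·[1/(A₁E₁) + 1/(A₂E₂)].
|α₁ − α₂|·ΔT = 6.1×10⁻⁶ × 77 = 0.0004697.
1/(A₁E₁) + 1/(A₂E₂) = 1/(1225×46×10³) + 1/(2450×103×10³) = 2.171×10⁻⁸ N⁻¹.
P = 0.0004697 / 2.171×10⁻⁸ = 21640 N = 21.64 kN.
σ_{brass} = P/A₂ = 21640/2450 = 8.831 MPa, tensile.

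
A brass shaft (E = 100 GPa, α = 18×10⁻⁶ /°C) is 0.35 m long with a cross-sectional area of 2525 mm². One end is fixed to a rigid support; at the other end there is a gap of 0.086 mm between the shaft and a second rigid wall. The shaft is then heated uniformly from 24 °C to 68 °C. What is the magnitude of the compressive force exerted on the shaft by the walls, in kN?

Unrestrained expansion: δ_free = αΔT L = 18×10⁻⁶ × 44 × 350 = 0.2772 mm.
After closing the 0.086 mm clearance, 0.2772 − 0.086 = 0.1912 mm of expansion remains to be suppressed by the wall.
That suppressed elongation corresponds to σ = E·Δ/L = 100×10³ × 0.1912/350 = 54.63 MPa.
Force on the wall = σA = 54.63 × 2525 mm² = 137.9 kN.

P ≈ 138 kN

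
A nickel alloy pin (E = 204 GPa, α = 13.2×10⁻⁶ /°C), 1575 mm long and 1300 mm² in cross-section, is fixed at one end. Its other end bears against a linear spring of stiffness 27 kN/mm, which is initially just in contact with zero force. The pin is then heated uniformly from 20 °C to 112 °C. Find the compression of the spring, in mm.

If the spring were absent the pin would lengthen by αΔT L = 13.2×10⁻⁶ × 92 × 1575 = 1.913 mm.
Let P be the compressive force at the spring. The pin shortens elastically by PL/(AE) and the spring compresses by P/k; together these equal δ_free.
P [ L/(AE) + 1/k ] = δ_free → P [ 1575/(1300×204×10³) + 1/(27×10³) ] = 1.913.
P = 1.913 / 4.298×10⁻⁵ = 44510 N.
Spring compression = P/k = 44510/(27×10³) = 1.648 mm.

δ ≈ 1.65 mm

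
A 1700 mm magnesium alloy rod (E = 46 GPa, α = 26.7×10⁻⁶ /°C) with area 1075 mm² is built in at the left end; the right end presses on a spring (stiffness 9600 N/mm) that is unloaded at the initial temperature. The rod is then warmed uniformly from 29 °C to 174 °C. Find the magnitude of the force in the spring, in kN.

Free thermal expansion: δ_free = αΔT L = 26.7×10⁻⁶ × 145 × 1700 = 6.582 mm.
Let P be the compressive force at the spring. The rod shortens elastically by PL/(AE) and the spring compresses by P/k; together these equal δ_free.
So P = δ_free / [L/(AE) + 1/k] = 6.582 / [ 1700/(1075×46×10³) + 1/(9600) ].
P = 6.582 / 0.0001385 = 47500 N.

P ≈ 47.5 kN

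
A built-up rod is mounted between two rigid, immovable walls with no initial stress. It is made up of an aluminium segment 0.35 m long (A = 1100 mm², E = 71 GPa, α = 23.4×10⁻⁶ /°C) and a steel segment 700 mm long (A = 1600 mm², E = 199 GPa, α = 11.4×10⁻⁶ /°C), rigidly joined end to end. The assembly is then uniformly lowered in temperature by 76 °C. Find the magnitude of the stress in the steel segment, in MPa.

σ ≈ 115 MPa (tensile)

With the walls removed the bar would change length by δ_free = Σ αᵢΔT Lᵢ = 23.4×10⁻⁶×76×350 + 11.4×10⁻⁶×76×700 = 1.229 mm.
The walls prevent any net length change, so an axial force P (same in every segment) develops. Compatibility: P · Σ Lᵢ/(AᵢEᵢ) = δ_free.
The series flexibility is Σ Lᵢ/(AᵢEᵢ) = 350/(1100×71×10³) + 700/(1600×199×10³) = 6.68×10⁻⁶ mm/N.
P = 1.229 / 6.68×10⁻⁶ = 184000 N = 184 kN, tensile.
σ_{steel} = P / A = 184000 / 1600 = 115 MPa.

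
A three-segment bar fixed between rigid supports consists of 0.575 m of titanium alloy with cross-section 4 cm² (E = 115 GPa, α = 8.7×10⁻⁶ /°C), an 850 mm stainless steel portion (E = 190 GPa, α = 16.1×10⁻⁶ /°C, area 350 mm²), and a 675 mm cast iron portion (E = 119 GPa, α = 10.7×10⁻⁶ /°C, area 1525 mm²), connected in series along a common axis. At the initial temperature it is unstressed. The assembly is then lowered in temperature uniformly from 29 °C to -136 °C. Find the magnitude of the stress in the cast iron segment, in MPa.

If the supports were absent, the total length change would be Σ αᵢΔT Lᵢ = 8.7×10⁻⁶×165×575 + 16.1×10⁻⁶×165×850 + 10.7×10⁻⁶×165×675 = 4.275 mm.
Since the ends are fixed, an axial force P builds up, equal in every segment, with P · Σ Lᵢ/(AᵢEᵢ) = δ_free.
Σ Lᵢ/(AᵢEᵢ) = 575/(400×115×10³) + 850/(350×190×10³) + 675/(1525×119×10³) = 2.9×10⁻⁵ mm/N.
P = 4.275 / 2.9×10⁻⁵ = 147400 N = 147.4 kN, tensile.
σ_{cast iron} = P / A = 147400 / 1525 = 96.66 MPa.

σ ≈ 96.7 MPa (tensile)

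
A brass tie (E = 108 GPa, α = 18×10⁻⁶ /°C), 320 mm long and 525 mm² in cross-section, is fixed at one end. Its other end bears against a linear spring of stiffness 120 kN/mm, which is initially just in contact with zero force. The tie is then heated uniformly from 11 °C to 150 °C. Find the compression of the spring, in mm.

If the spring were absent the tie would lengthen by αΔT L = 18×10⁻⁶ × 139 × 320 = 0.8006 mm.
Let P be the compressive force at the spring. The tie shortens elastically by PL/(AE) and the spring compresses by P/k; together these equal δ_free.
So P = δ_free / [L/(AE) + 1/k] = 0.8006 / [ 320/(525×108×10³) + 1/(120×10³) ].
P = 0.8006 / 1.398×10⁻⁵ = 57280 N.
Spring compression = P/k = 57280/(120×10³) = 0.4774 mm.

δ ≈ 0.477 mm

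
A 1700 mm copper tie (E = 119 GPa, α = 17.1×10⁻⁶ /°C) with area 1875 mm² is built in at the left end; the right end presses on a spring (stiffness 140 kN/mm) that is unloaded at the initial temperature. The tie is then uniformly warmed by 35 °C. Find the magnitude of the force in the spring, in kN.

If the spring were absent the tie would lengthen by αΔT L = 17.1×10⁻⁶ × 35 × 1700 = 1.017 mm.
With a force P in the spring, the elastic change of the tie is PL/(AE) and that of the spring is P/k; compatibility requires their sum to equal δ_free.
So P = δ_free / [L/(AE) + 1/k] = 1.017 / [ 1700/(1875×119×10³) + 1/(140×10³) ].
P = 1.017 / 1.476×10⁻⁵ = 68920 N.

P ≈ 68.9 kN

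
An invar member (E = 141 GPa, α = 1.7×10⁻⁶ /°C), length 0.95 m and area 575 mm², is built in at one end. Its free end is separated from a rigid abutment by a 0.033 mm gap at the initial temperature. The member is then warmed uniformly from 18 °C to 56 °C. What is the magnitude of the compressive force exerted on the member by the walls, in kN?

P ≈ 2.42 kN

Unrestrained expansion: δ_free = αΔT L = 1.7×10⁻⁶ × 38 × 950 = 0.06137 mm.
After closing the 0.033 mm clearance, 0.06137 − 0.033 = 0.02837 mm of expansion remains to be suppressed by the wall.
That suppressed elongation corresponds to σ = E·Δ/L = 141×10³ × 0.02837/950 = 4.211 MPa.
Force on the wall = σA = 4.211 × 575 mm² = 2.421 kN.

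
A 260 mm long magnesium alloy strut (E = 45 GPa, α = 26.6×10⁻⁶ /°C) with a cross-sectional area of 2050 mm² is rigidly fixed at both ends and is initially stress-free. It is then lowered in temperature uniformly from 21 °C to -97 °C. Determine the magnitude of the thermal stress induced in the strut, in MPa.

σ ≈ 141 MPa (tensile)

Because both ends are immovable the net strain is zero, and the suppressed thermal strain is αΔT = 26.6×10⁻⁶ × 118 = 3138.8×10⁻⁶.
The stress required to suppress this strain is σ = Eε = 45×10³ × 3138.8×10⁻⁶ = 141.2 MPa, tensile since the strut is trying to contract.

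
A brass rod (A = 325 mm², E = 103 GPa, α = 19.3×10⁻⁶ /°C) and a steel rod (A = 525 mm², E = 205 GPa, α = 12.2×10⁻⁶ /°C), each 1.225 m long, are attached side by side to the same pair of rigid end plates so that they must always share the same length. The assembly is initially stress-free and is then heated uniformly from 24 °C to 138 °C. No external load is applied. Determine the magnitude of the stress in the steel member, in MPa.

Both members must finish at the same length. With the larger α, the brass tends to over-expand; the plates restrain it, putting the brass in compression and the steel in tension. With no external load the two internal forces are equal and opposite, magnitude P.
Setting the final lengths equal and cancelling L: (α₁ − α₂)ΔT = P/(A₁E₁) + P/(A₂E₂).
|α₁ − α₂|·ΔT = 7.1×10⁻⁶ × 114 = 0.0008094.
1/(A₁E₁) + 1/(A₂E₂) = 1/(325×103×10³) + 1/(525×205×10³) = 3.916×10⁻⁸ N⁻¹.
So P = 0.0008094 / 3.916×10⁻⁸ = 20.67 kN.
σ_{steel} = P/A₂ = 20670/525 = 39.37 MPa, tensile.

σ ≈ 39.4 MPa (tensile)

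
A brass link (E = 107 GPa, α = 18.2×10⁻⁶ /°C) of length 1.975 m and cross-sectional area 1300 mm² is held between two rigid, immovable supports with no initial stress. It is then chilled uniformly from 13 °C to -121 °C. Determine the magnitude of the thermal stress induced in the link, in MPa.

σ ≈ 261 MPa (tensile)

Because both ends are immovable the net strain is zero, and the suppressed thermal strain is αΔT = 18.2×10⁻⁶ × 134 = 2438.8×10⁻⁶.
σ = EαΔT = 107×10³ × 18.2×10⁻⁶ × 134 = 261 MPa (tensile; the link is trying to contract).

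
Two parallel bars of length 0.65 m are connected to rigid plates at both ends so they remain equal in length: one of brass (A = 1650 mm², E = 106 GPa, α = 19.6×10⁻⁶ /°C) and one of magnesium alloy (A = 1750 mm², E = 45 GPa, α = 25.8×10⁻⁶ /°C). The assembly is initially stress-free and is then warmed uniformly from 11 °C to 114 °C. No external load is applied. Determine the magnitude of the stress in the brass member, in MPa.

The magnesium alloy has the larger α, so on heating it would change length more than the brass if both were free. The rigid plates force a common final length, so the magnesium alloy is put into compression and the brass into tension, with equal and opposite forces P (no external load).
Compatibility of the two members (thermal + elastic change equal): (α₁ − α₂)ΔT = P·[1/(A₁E₁) + 1/(A₂E₂)].
|α₁ − α₂|·ΔT = 6.2×10⁻⁶ × 103 = 0.0006386.
1/(A₁E₁) + 1/(A₂E₂) = 1/(1650×106×10³) + 1/(1750×45×10³) = 1.842×10⁻⁸ N⁻¹.
So P = 0.0006386 / 1.842×10⁻⁸ = 34.68 kN.
σ_{brass} = P/A₁ = 34680/1650 = 21.02 MPa, tensile.

σ ≈ 21 MPa (tensile)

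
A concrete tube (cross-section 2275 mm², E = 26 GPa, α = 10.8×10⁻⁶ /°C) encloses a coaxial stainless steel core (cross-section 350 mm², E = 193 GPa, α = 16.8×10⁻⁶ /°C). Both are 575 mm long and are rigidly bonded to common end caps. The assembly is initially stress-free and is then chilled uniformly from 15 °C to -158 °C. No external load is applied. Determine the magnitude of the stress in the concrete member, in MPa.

σ ≈ 14.4 MPa (compressive)

The stainless steel has the larger α, so on cooling it would change length more than the concrete if both were free. The rigid plates force a common final length, so the stainless steel is put into tension and the concrete into compression, with equal and opposite forces P (no external load).
Setting the final lengths equal and cancelling L: (α₁ − α₂)ΔT = P/(A₁E₁) + P/(A₂E₂).
|α₁ − α₂|·ΔT = 6×10⁻⁶ × 173 = 0.001038.
1/(A₁E₁) + 1/(A₂E₂) = 1/(2275×26×10³) + 1/(350×193×10³) = 3.171×10⁻⁸ N⁻¹.
P = 0.001038 / 3.171×10⁻⁸ = 32730 N = 32.73 kN.
σ_{concrete} = P/A₁ = 32730/2275 = 14.39 MPa, compressive.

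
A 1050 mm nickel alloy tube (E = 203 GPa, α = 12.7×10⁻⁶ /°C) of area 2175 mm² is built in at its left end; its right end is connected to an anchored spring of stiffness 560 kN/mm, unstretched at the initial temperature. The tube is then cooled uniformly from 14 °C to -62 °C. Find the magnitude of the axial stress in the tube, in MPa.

The unrestrained thermal change is αΔT L = 12.7×10⁻⁶ × 76 × 1050 = 1.013 mm.
With a force P in the spring, the elastic change of the tube is PL/(AE) and that of the spring is P/k; compatibility requires their sum to equal δ_free.
P [ L/(AE) + 1/k ] = δ_free → P [ 1050/(2175×203×10³) + 1/(560×10³) ] = 1.013.
P = 1.013 / 4.164×10⁻⁶ = 243400 N.
σ = P/A = 243400/2175 = 111.9 MPa.

σ ≈ 112 MPa (tensile)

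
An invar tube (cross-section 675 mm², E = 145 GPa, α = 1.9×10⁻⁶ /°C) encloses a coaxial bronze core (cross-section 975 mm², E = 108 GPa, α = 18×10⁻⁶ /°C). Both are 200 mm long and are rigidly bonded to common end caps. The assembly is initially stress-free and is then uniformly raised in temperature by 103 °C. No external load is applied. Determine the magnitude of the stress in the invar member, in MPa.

σ ≈ 125 MPa (tensile)

The bronze has the larger α, so on heating it would change length more than the invar if both were free. The rigid plates force a common final length, so the bronze is put into compression and the invar into tension, with equal and opposite forces P (no external load).
Compatibility of the two members (thermal + elastic change equal): (α₁ − α₂)ΔT = P·[1/(A₁E₁) + 1/(A₂E₂)].
|α₁ − α₂|·ΔT = 16.1×10⁻⁶ × 103 = 0.001658.
1/(A₁E₁) + 1/(A₂E₂) = 1/(675×145×10³) + 1/(975×108×10³) = 1.971×10⁻⁸ N⁻¹.
So P = 0.001658 / 1.971×10⁻⁸ = 84.12 kN.
σ_{invar} = P/A₁ = 84120/675 = 124.6 MPa, tensile.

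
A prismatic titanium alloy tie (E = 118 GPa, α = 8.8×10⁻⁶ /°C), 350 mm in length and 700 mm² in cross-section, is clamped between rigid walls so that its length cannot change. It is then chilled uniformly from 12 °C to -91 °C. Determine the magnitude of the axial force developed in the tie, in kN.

P ≈ 74.9 kN (tensile)

Full restraint means ε = 0, so the stress is σ = EαΔT = 118×10³ × 8.8×10⁻⁶ × 103 = 107 MPa.
Then P = σA = 107 × 700 mm² = 74.87 kN, tensile.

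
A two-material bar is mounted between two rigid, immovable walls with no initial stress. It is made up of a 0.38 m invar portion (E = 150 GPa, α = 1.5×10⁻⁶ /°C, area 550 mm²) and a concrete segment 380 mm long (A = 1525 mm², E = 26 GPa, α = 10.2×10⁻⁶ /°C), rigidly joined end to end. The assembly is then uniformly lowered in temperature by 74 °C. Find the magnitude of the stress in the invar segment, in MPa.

If the supports were absent, the total length change would be Σ αᵢΔT Lᵢ = 1.5×10⁻⁶×74×380 + 10.2×10⁻⁶×74×380 = 0.329 mm.
Since the ends are fixed, an axial force P builds up, equal in every segment, with P · Σ Lᵢ/(AᵢEᵢ) = δ_free.
Σ Lᵢ/(AᵢEᵢ) = 380/(550×150×10³) + 380/(1525×26×10³) = 1.419×10⁻⁵ mm/N.
P = 0.329 / 1.419×10⁻⁵ = 23190 N = 23.19 kN, tensile.
σ_{invar} = P / A = 23190 / 550 = 42.16 MPa.

σ ≈ 42.2 MPa (tensile)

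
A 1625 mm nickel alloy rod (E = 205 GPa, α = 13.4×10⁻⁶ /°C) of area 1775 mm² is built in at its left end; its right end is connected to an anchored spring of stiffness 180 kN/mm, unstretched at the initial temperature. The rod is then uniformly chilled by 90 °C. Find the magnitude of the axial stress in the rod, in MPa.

The unrestrained thermal change is αΔT L = 13.4×10⁻⁶ × 90 × 1625 = 1.96 mm.
Let P be the tensile force in the spring. The rod extends elastically by PL/(AE) and the spring stretches by P/k; together these equal δ_free.
P [ L/(AE) + 1/k ] = δ_free → P [ 1625/(1775×205×10³) + 1/(180×10³) ] = 1.96.
P = 1.96 / 1.002×10⁻⁵ = 195600 N.
σ = P/A = 195600/1775 = 110.2 MPa.

σ ≈ 110 MPa (tensile)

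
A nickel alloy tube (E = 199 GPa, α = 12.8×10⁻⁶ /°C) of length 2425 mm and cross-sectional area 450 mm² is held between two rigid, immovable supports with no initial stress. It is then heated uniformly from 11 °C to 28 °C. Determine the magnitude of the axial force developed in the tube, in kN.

P ≈ 19.5 kN (compressive)

Full restraint means ε = 0, so the stress is σ = EαΔT = 199×10³ × 12.8×10⁻⁶ × 17 = 43.3 MPa.
P = AEαΔT = 450 × 199×10³ × 12.8×10⁻⁶ × 17 = 19.49 kN (compressive).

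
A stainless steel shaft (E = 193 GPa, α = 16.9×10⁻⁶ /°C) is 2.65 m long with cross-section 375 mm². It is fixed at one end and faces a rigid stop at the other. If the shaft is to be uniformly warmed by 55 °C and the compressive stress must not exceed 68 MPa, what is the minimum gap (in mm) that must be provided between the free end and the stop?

g ≈ 1.53 mm

With no wall the shaft would lengthen by αΔT L = 16.9×10⁻⁶ × 55 × 2650 = 2.463 mm.
A stress of 68 MPa corresponds to the wall pushing the shaft back by σL/E = 68×2650/(193×10³) = 0.9337 mm.
So the gap has to take up the difference, g_min = δ_free − σL/E = 2.463 − 0.9337 = 1.529 mm.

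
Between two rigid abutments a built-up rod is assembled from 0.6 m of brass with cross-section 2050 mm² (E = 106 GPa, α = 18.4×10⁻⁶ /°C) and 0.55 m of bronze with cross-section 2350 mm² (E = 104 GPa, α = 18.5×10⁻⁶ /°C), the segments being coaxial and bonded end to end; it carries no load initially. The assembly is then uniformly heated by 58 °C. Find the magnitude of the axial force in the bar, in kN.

If the supports were absent, the total length change would be Σ αᵢΔT Lᵢ = 18.4×10⁻⁶×58×600 + 18.5×10⁻⁶×58×550 = 1.23 mm.
The rigid supports impose zero overall length change; the single axial force P common to all segments must satisfy P Σ Lᵢ/(AᵢEᵢ) = δ_free.
Σ Lᵢ/(AᵢEᵢ) = 600/(2050×106×10³) + 550/(2350×104×10³) = 5.012×10⁻⁶ mm/N.
So P = 1.23 / 5.012×10⁻⁶ = 245.5 kN, compressive.

P ≈ 246 kN (compressive)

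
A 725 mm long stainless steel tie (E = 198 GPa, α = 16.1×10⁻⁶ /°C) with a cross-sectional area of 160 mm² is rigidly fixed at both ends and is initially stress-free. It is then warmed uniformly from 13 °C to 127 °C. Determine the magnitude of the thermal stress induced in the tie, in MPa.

σ ≈ 363 MPa (compressive)

The supports are rigid, so the total axial strain is zero. The restrained thermal strain is ε = αΔT = 16.1×10⁻⁶ × 114 = 1835.4×10⁻⁶.
σ = EαΔT = 198×10³ × 16.1×10⁻⁶ × 114 = 363.4 MPa (compressive; the tie is trying to expand).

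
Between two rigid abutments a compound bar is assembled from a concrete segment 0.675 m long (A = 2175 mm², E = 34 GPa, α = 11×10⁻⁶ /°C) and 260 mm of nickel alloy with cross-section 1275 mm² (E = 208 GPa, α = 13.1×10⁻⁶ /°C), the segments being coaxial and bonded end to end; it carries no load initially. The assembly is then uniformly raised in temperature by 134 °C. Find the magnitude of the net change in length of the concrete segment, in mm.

|ΔL| ≈ 0.316 mm

Free thermal expansion of the whole bar: Σ αᵢΔT Lᵢ = 11×10⁻⁶×134×675 + 13.1×10⁻⁶×134×260 = 1.451 mm.
Since the ends are fixed, an axial force P builds up, equal in every segment, with P · Σ Lᵢ/(AᵢEᵢ) = δ_free.
Σ Lᵢ/(AᵢEᵢ) = 675/(2175×34×10³) + 260/(1275×208×10³) = 1.011×10⁻⁵ mm/N.
P = 1.451 / 1.011×10⁻⁵ = 143600 N = 143.6 kN, compressive.
For the concrete segment, free thermal change = 11×10⁻⁶×134×675 = 0.995 mm and elastic change from P = 143600×675/(2175×34×10³) = 1.311 mm; these oppose, so the net change is 0.316 mm (segment shortens).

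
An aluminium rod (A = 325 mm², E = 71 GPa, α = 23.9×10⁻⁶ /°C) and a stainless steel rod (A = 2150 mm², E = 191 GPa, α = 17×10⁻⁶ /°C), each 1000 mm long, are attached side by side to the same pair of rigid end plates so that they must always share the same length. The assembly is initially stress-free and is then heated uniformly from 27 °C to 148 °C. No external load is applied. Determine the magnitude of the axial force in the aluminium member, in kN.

P ≈ 18.2 kN (compressive in the aluminium)

Both members must finish at the same length. With the larger α, the aluminium tends to over-expand; the plates restrain it, putting the aluminium in compression and the stainless steel in tension. With no external load the two internal forces are equal and opposite, magnitude P.
Setting the final lengths equal and cancelling L: (α₁ − α₂)ΔT = P/(A₁E₁) + P/(A₂E₂).
|α₁ − α₂|·ΔT = 6.9×10⁻⁶ × 121 = 0.0008349.
1/(A₁E₁) + 1/(A₂E₂) = 1/(325×71×10³) + 1/(2150×191×10³) = 4.577×10⁻⁸ N⁻¹.
P = 0.0008349 / 4.577×10⁻⁸ = 18240 N = 18.24 kN.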